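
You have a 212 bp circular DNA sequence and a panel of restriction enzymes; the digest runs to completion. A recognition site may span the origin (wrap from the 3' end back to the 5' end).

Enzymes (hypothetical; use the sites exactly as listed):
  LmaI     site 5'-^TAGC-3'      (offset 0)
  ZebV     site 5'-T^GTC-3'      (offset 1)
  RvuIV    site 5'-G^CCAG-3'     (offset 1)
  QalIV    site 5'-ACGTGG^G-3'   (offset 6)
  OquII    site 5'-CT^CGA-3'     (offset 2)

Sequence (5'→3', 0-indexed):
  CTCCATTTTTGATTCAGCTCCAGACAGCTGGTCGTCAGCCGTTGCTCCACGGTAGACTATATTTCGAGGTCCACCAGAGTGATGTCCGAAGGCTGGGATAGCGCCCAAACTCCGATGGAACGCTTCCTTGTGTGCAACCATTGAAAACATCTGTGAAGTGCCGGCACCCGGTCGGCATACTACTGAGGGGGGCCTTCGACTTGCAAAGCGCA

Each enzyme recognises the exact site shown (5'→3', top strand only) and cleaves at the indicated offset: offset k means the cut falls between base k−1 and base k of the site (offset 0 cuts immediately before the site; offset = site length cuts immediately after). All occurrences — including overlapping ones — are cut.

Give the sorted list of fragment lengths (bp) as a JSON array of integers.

[15,197]

Site scan:
  LmaI TAGC/0: at [98] ⇒ [98]
  ZebV TGTC/1: at [82] ⇒ [83]
  RvuIV (GCCAG, off=1): no sites
  QalIV (ACGTGGG, off=6): no sites
  OquII (CTCGA, off=2): no sites

Pooled cuts: [83, 98]

Fragment lengths:
  83→98: 15 bp
  98→83 (wrap): 212-98+83 = 197 bp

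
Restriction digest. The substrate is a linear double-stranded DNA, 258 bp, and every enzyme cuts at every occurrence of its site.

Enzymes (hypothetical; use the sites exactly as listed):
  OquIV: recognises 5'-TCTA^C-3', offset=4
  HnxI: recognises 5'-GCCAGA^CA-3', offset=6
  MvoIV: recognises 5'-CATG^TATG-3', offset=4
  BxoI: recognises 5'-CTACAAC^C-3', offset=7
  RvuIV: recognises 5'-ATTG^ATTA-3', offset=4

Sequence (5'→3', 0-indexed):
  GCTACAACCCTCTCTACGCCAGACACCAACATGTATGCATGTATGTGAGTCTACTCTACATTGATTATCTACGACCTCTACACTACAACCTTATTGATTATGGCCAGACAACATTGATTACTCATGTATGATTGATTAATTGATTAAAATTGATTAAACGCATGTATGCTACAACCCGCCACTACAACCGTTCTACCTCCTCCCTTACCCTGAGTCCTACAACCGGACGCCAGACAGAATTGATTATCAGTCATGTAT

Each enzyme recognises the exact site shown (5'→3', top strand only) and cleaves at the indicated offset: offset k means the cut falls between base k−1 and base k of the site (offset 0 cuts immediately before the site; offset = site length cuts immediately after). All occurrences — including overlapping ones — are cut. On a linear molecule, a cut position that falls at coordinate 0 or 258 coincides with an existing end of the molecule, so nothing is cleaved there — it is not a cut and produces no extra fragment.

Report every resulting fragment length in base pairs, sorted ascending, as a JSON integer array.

[5,5,7,7,7,8,8,8,8,8,8,8,8,9,9,10,10,10,11,11,12,12,12,13,16,28]

Site scan:
  OquIV (TCTAC, off=4): starts [12, 49, 54, 67, 76, 191] → cuts [16, 53, 58, 71, 80, 195]
  HnxI (GCCAGACA, off=6): starts [17, 102, 228] → cuts [23, 108, 234]
  MvoIV (CATGTATG, off=4): starts [29, 37, 122, 160] → cuts [33, 41, 126, 164]
  BxoI (CTACAACC, off=7): starts [1, 82, 168, 181, 216] → cuts [8, 89, 175, 188, 223]
  RvuIV (ATTGATTA, off=4): starts [59, 92, 112, 130, 138, 148, 238] → cuts [63, 96, 116, 134, 142, 152, 242]

Pooled cuts: [8, 16, 23, 33, 41, 53, 58, 63, 71, 80, 89, 96, 108, 116, 126, 134, 142, 152, 164, 175, 188, 195, 223, 234, 242]

Fragments:
  [0,8): 8 bp
  [8,16): 8 bp
  [16,23): 7 bp
  [23,33): 10 bp
  [33,41): 8 bp
  [41,53): 12 bp
  [53,58): 5 bp
  [58,63): 5 bp
  [63,71): 8 bp
  [71,80): 9 bp
  [80,89): 9 bp
  [89,96): 7 bp
  [96,108): 12 bp
  [108,116): 8 bp
  [116,126): 10 bp
  [126,134): 8 bp
  [134,142): 8 bp
  [142,152): 10 bp
  [152,164): 12 bp
  [164,175): 11 bp
  [175,188): 13 bp
  [188,195): 7 bp
  [195,223): 28 bp
  [223,234): 11 bp
  [234,242): 8 bp
  [242,258): 16 bp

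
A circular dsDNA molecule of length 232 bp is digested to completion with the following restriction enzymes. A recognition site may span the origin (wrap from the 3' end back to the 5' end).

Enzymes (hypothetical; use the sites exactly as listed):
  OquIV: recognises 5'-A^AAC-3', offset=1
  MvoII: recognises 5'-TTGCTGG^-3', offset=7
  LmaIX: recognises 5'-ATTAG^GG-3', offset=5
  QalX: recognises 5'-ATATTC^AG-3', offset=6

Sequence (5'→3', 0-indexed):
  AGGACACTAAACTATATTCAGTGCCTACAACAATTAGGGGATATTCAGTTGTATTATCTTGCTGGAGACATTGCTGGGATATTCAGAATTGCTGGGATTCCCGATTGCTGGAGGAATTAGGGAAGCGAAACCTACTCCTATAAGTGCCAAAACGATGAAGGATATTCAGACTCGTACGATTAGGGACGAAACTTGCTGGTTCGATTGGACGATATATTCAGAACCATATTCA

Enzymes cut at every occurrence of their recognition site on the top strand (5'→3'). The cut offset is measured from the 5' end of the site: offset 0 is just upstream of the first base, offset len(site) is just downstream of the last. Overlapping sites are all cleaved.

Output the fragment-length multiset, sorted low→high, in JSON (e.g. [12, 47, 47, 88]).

Per-enzyme occurrences:
  OquIV (AAAC, off=1): starts [8, 127, 149, 188] → cuts [9, 128, 150, 189]
  MvoII (TTGCTGG, off=7): starts [58, 70, 88, 104, 192] → cuts [65, 77, 95, 111, 199]
  LmaIX (ATTAGGG, off=5): starts [32, 115, 178] → cuts [37, 120, 183]
  QalX (ATATTCAG, off=6): starts [13, 40, 78, 161, 213] → cuts [19, 46, 84, 167, 219]

All cut coordinates (distinct, sorted): [9, 19, 37, 46, 65, 77, 84, 95, 111, 120, 128, 150, 167, 183, 189, 199, 219]

Fragment lengths:
  9→19: 10 bp
  19→37: 18 bp
  37→46: 9 bp
  46→65: 19 bp
  65→77: 12 bp
  77→84: 7 bp
  84→95: 11 bp
  95→111: 16 bp
  111→120: 9 bp
  120→128: 8 bp
  128→150: 22 bp
  150→167: 17 bp
  167→183: 16 bp
  183→189: 6 bp
  189→199: 10 bp
  199→219: 20 bp
  219→9 (wrap): 232-219+9 = 22 bp

[6,7,8,9,9,10,10,11,12,16,16,17,18,19,20,22,22]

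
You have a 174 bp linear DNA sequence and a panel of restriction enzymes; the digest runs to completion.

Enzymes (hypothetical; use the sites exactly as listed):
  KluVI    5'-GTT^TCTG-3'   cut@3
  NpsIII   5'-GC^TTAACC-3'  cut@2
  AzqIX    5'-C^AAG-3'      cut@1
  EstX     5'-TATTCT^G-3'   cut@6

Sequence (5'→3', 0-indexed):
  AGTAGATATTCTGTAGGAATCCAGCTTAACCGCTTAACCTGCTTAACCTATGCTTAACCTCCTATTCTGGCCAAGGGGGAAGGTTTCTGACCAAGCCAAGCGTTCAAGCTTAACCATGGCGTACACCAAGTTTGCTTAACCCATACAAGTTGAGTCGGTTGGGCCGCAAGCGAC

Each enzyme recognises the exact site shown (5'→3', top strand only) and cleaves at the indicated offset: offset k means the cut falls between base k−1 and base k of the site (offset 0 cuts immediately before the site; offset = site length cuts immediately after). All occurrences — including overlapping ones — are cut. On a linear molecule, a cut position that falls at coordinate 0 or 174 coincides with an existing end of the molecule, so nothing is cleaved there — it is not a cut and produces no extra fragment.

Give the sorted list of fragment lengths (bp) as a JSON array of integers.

Scan for sites:
  KluVI (GTTTCTG, off=3): starts [82] → cuts [85]
  NpsIII (GCTTAACC, off=2): starts [23, 31, 40, 51, 107, 133] → cuts [25, 33, 42, 53, 109, 135]
  AzqIX (CAAG, off=1): starts [71, 91, 96, 104, 126, 145, 166] → cuts [72, 92, 97, 105, 127, 146, 167]
  EstX (TATTCTG, off=6): starts [6, 62] → cuts [12, 68]

Pooled cuts: [12, 25, 33, 42, 53, 68, 72, 85, 92, 97, 105, 109, 127, 135, 146, 167]

Fragment lengths:
  [0,12): 12 bp
  [12,25): 13 bp
  [25,33): 8 bp
  [33,42): 9 bp
  [42,53): 11 bp
  [53,68): 15 bp
  [68,72): 4 bp
  [72,85): 13 bp
  [85,92): 7 bp
  [92,97): 5 bp
  [97,105): 8 bp
  [105,109): 4 bp
  [109,127): 18 bp
  [127,135): 8 bp
  [135,146): 11 bp
  [146,167): 21 bp
  [167,174): 7 bp

[4,4,5,7,7,8,8,8,9,11,11,12,13,13,15,18,21]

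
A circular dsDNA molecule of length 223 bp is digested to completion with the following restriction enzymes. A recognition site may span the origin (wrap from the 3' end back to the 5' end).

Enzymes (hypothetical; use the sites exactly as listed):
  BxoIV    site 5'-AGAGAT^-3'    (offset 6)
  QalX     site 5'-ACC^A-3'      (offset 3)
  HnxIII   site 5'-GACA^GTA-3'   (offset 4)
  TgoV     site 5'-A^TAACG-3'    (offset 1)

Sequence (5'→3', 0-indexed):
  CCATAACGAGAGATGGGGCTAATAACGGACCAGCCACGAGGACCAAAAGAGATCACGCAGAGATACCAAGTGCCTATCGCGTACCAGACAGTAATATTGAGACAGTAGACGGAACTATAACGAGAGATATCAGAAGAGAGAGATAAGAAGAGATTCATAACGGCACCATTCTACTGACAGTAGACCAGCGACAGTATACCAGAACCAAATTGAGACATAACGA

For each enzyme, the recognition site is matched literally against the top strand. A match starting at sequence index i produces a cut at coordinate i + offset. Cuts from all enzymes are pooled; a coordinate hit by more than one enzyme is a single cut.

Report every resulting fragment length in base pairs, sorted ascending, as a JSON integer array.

[1,3,3,5,6,7,7,7,8,8,9,9,10,10,11,11,11,11,12,13,13,14,16,18]

Scan for sites:
  BxoIV (AGAGAT, off=6): starts [8, 47, 58, 122, 138, 148] → cuts [14, 53, 64, 128, 144, 154]
  QalX (ACCA, off=3): starts [28, 41, 64, 82, 164, 183, 197, 203, 222] → cuts [2, 31, 44, 67, 85, 167, 186, 200, 206]
  HnxIII (GACAGTA, off=4): starts [86, 100, 175, 189] → cuts [90, 104, 179, 193]
  TgoV (ATAACG, off=1): starts [2, 21, 116, 156, 216] → cuts [3, 22, 117, 157, 217]

Pooled cuts: [2, 3, 14, 22, 31, 44, 53, 64, 67, 85, 90, 104, 117, 128, 144, 154, 157, 167, 179, 186, 193, 200, 206, 217]

Fragments:
  2→3: 1 bp
  3→14: 11 bp
  14→22: 8 bp
  22→31: 9 bp
  31→44: 13 bp
  44→53: 9 bp
  53→64: 11 bp
  64→67: 3 bp
  67→85: 18 bp
  85→90: 5 bp
  90→104: 14 bp
  104→117: 13 bp
  117→128: 11 bp
  128→144: 16 bp
  144→154: 10 bp
  154→157: 3 bp
  157→167: 10 bp
  167→179: 12 bp
  179→186: 7 bp
  186→193: 7 bp
  193→200: 7 bp
  200→206: 6 bp
  206→217: 11 bp
  217→2 (wrap): 223-217+2 = 8 bp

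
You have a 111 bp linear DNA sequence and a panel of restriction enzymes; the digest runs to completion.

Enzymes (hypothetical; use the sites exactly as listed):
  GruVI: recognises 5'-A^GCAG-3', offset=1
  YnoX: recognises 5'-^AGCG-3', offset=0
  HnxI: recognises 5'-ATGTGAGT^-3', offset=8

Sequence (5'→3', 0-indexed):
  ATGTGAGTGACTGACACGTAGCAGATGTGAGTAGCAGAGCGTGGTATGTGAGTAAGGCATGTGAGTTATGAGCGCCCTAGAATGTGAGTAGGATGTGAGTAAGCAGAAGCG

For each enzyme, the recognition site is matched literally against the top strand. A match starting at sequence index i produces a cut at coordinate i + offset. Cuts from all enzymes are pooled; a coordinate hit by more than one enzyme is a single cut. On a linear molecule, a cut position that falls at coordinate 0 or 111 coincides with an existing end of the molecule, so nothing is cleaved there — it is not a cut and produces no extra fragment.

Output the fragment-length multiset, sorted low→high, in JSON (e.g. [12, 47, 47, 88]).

[1,2,4,4,4,5,8,11,12,12,13,16,19]

Scan for sites:
  GruVI (AGCAG, off=1): starts [19, 32, 101] → cuts [20, 33, 102]
  YnoX (AGCG, off=0): starts [37, 70, 107] → cuts [37, 70, 107]
  HnxI (ATGTGAGT, off=8): starts [0, 24, 45, 58, 81, 92] → cuts [8, 32, 53, 66, 89, 100]

Pooled cuts: [8, 20, 32, 33, 37, 53, 66, 70, 89, 100, 102, 107]

Fragment lengths:
  [0,8): 8 bp
  [8,20): 12 bp
  [20,32): 12 bp
  [32,33): 1 bp
  [33,37): 4 bp
  [37,53): 16 bp
  [53,66): 13 bp
  [66,70): 4 bp
  [70,89): 19 bp
  [89,100): 11 bp
  [100,102): 2 bp
  [102,107): 5 bp
  [107,111): 4 bp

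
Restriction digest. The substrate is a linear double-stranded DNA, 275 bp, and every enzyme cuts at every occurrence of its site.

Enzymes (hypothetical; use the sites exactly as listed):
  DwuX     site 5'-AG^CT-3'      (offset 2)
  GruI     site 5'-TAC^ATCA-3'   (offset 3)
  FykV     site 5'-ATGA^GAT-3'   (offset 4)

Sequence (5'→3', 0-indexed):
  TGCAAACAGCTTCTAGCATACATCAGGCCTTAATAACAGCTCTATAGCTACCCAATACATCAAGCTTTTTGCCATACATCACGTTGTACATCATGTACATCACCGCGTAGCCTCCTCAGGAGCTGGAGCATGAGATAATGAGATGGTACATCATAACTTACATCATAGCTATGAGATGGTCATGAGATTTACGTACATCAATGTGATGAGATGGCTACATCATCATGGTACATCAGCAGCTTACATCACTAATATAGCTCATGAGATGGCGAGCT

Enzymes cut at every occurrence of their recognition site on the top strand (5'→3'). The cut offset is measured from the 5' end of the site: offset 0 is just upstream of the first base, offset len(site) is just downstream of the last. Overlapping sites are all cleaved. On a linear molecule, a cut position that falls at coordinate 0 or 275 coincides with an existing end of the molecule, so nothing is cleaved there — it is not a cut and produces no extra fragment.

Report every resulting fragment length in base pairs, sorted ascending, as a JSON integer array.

[2,5,6,6,7,7,8,8,8,8,9,9,9,9,11,11,11,11,12,12,12,13,13,13,13,18,24]

Site scan:
  DwuX AGCT/2: at [7, 37, 45, 62, 120, 166, 237, 255, 271] ⇒ [9, 39, 47, 64, 122, 168, 239, 257, 273]
  GruI TACATCA/3: at [18, 55, 74, 86, 95, 146, 158, 193, 215, 228, 241] ⇒ [21, 58, 77, 89, 98, 149, 161, 196, 218, 231, 244]
  FykV ATGAGAT/4: at [129, 137, 170, 181, 205, 260] ⇒ [133, 141, 174, 185, 209, 264]

Pooled cuts: [9, 21, 39, 47, 58, 64, 77, 89, 98, 122, 133, 141, 149, 161, 168, 174, 185, 196, 209, 218, 231, 239, 244, 257, 264, 273]

Fragments:
  [0,9): 9 bp
  [9,21): 12 bp
  [21,39): 18 bp
  [39,47): 8 bp
  [47,58): 11 bp
  [58,64): 6 bp
  [64,77): 13 bp
  [77,89): 12 bp
  [89,98): 9 bp
  [98,122): 24 bp
  [122,133): 11 bp
  [133,141): 8 bp
  [141,149): 8 bp
  [149,161): 12 bp
  [161,168): 7 bp
  [168,174): 6 bp
  [174,185): 11 bp
  [185,196): 11 bp
  [196,209): 13 bp
  [209,218): 9 bp
  [218,231): 13 bp
  [231,239): 8 bp
  [239,244): 5 bp
  [244,257): 13 bp
  [257,264): 7 bp
  [264,273): 9 bp
  [273,275): 2 bp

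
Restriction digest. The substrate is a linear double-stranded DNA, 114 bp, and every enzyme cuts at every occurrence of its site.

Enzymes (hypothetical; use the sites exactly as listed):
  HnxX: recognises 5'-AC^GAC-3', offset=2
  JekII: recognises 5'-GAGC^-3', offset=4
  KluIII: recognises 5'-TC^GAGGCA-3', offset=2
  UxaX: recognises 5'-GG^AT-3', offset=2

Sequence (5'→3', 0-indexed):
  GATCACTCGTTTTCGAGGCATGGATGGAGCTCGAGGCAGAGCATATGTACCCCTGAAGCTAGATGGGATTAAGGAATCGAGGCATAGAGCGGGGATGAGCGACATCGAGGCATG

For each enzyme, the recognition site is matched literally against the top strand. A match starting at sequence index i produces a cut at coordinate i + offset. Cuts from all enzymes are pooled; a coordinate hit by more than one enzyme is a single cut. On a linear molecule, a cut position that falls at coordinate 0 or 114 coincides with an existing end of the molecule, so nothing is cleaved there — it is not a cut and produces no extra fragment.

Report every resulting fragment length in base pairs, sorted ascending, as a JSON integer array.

Site scan:
  HnxX (ACGAC, off=2): no sites
  JekII (GAGC, off=4): starts [26, 38, 86, 96] → cuts [30, 42, 90, 100]
  KluIII (TCGAGGCA, off=2): starts [12, 30, 76, 104] → cuts [14, 32, 78, 106]
  UxaX (GGAT, off=2): starts [21, 65, 92] → cuts [23, 67, 94]

Pooled cuts: [14, 23, 30, 32, 42, 67, 78, 90, 94, 100, 106]

Fragments:
  [0,14): 14 bp
  [14,23): 9 bp
  [23,30): 7 bp
  [30,32): 2 bp
  [32,42): 10 bp
  [42,67): 25 bp
  [67,78): 11 bp
  [78,90): 12 bp
  [90,94): 4 bp
  [94,100): 6 bp
  [100,106): 6 bp
  [106,114): 8 bp

[2,4,6,6,7,8,9,10,11,12,14,25]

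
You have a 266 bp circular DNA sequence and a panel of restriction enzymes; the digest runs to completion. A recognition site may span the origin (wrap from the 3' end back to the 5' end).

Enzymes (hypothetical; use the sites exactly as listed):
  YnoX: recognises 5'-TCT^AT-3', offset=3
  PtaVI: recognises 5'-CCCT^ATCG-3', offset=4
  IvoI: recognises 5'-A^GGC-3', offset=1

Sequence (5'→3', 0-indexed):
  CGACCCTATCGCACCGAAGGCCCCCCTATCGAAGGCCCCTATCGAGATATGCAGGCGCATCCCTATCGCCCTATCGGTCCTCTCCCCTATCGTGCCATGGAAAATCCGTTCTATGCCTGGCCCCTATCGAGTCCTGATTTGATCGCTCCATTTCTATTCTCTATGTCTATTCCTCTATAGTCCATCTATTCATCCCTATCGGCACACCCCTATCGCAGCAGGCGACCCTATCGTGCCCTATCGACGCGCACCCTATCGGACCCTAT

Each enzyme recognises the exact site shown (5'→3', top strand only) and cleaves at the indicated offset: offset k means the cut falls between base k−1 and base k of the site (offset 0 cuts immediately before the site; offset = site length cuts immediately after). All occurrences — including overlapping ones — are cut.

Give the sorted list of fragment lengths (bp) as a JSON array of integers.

[6,6,7,7,8,8,9,9,9,9,10,10,10,11,11,11,13,13,14,15,16,24,30]

Scan for sites:
  YnoX TCTAT/3: at [109, 152, 159, 165, 173, 184] ⇒ [112, 155, 162, 168, 176, 187]
  PtaVI CCCTATCG/4: at [3, 23, 36, 60, 68, 84, 121, 193, 207, 225, 235, 250, 260] ⇒ [7, 27, 40, 64, 72, 88, 125, 197, 211, 229, 239, 254, 264]
  IvoI AGGC/1: at [17, 32, 52, 219] ⇒ [18, 33, 53, 220]

Pooled cuts: [7, 18, 27, 33, 40, 53, 64, 72, 88, 112, 125, 155, 162, 168, 176, 187, 197, 211, 220, 229, 239, 254, 264]

Fragment lengths:
  7→18: 11 bp
  18→27: 9 bp
  27→33: 6 bp
  33→40: 7 bp
  40→53: 13 bp
  53→64: 11 bp
  64→72: 8 bp
  72→88: 16 bp
  88→112: 24 bp
  112→125: 13 bp
  125→155: 30 bp
  155→162: 7 bp
  162→168: 6 bp
  168→176: 8 bp
  176→187: 11 bp
  187→197: 10 bp
  197→211: 14 bp
  211→220: 9 bp
  220→229: 9 bp
  229→239: 10 bp
  239→254: 15 bp
  254→264: 10 bp
  264→7 (wrap): 266-264+7 = 9 bp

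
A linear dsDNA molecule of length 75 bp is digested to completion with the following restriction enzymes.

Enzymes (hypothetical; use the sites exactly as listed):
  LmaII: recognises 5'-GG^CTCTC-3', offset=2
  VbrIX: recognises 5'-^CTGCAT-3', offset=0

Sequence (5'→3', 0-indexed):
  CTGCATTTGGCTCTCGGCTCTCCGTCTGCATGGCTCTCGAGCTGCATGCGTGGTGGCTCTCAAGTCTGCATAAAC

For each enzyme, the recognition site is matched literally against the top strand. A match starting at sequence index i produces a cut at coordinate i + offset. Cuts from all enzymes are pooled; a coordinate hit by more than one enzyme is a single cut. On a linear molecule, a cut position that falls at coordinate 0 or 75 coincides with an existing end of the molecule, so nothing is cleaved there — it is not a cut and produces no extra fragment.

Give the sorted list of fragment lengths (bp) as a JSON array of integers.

Scan for sites:
  LmaII GGCTCTC/2: at [8, 15, 31, 54] ⇒ [10, 17, 33, 56]
  VbrIX CTGCAT/0: at [0, 25, 41, 65] ⇒ [25, 41, 65] (position 0 is a terminus of the linear molecule — no cut)

Pooled cuts: [10, 17, 25, 33, 41, 56, 65]

Fragments:
  [0,10): 10 bp
  [10,17): 7 bp
  [17,25): 8 bp
  [25,33): 8 bp
  [33,41): 8 bp
  [41,56): 15 bp
  [56,65): 9 bp
  [65,75): 10 bp

[7,8,8,8,9,10,10,15]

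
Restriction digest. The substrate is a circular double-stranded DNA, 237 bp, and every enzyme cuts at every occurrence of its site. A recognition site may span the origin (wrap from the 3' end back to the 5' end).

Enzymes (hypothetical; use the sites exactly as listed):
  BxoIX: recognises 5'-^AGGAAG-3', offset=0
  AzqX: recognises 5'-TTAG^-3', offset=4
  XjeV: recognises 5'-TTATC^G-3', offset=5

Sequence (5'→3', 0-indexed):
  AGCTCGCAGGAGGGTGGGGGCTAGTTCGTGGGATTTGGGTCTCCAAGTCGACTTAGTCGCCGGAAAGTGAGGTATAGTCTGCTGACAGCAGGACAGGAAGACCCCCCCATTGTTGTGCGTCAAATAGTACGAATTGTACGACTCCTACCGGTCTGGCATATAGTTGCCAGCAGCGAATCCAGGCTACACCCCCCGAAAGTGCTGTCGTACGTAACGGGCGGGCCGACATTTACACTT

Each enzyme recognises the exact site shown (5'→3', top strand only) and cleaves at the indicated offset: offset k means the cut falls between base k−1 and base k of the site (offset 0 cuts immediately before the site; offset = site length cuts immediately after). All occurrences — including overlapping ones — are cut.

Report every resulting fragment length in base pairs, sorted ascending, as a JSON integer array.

Site scan:
  BxoIX AGGAAG/0: at [94] ⇒ [94]
  AzqX TTAG/4: at [52, 235] ⇒ [2, 56]
  XjeV (TTATCG, off=5): no sites

Pooled cuts: [2, 56, 94]

Fragments:
  2→56: 54 bp
  56→94: 38 bp
  94→2 (wrap): 237-94+2 = 145 bp

[38,54,145]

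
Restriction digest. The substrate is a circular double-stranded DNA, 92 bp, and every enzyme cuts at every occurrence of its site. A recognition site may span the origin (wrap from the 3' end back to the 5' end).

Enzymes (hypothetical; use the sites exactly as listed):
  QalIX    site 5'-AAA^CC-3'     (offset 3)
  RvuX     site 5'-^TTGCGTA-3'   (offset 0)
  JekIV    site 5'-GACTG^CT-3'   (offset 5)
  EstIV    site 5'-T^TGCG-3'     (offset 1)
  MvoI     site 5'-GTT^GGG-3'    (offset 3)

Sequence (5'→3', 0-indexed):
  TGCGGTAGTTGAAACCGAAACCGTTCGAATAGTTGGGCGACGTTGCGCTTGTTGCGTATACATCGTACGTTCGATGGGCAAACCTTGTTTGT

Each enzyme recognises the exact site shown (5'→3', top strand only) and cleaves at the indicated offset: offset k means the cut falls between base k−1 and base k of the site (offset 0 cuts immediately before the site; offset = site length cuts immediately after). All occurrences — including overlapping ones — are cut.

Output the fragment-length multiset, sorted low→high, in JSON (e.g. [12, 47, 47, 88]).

Per-enzyme occurrences:
  QalIX AAACC/3: at [11, 17, 79] ⇒ [14, 20, 82]
  RvuX TTGCGTA/0: at [51] ⇒ [51]
  JekIV (GACTGCT, off=5): no sites
  EstIV TTGCG/1: at [42, 51, 91] ⇒ [0, 43, 52]
  MvoI GTTGGG/3: at [31] ⇒ [34]

Pooled cuts: [0, 14, 20, 34, 43, 51, 52, 82]

Fragments:
  0→14: 14 bp
  14→20: 6 bp
  20→34: 14 bp
  34→43: 9 bp
  43→51: 8 bp
  51→52: 1 bp
  52→82: 30 bp
  82→0 (wrap): 92-82+0 = 10 bp

[1,6,8,9,10,14,14,30]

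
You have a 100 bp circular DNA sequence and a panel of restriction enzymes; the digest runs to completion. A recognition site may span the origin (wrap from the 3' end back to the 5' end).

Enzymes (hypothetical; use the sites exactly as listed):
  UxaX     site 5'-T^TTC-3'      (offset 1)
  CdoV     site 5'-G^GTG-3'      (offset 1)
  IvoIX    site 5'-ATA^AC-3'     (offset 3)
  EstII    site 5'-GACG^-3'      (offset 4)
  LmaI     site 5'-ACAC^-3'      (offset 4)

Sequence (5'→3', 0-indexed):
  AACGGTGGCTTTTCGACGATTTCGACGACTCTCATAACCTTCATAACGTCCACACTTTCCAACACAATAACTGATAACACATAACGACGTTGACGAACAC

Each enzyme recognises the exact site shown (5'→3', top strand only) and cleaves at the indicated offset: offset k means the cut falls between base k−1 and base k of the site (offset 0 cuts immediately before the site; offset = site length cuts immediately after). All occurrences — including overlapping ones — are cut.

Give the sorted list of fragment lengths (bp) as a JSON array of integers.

Per-enzyme occurrences:
  UxaX (TTTC, off=1): starts [10, 19, 55] → cuts [11, 20, 56]
  CdoV (GGTG, off=1): starts [3] → cuts [4]
  IvoIX (ATAAC, off=3): starts [33, 42, 66, 73, 80] → cuts [36, 45, 69, 76, 83]
  EstII (GACG, off=4): starts [14, 23, 85, 91] → cuts [18, 27, 89, 95]
  LmaI (ACAC, off=4): starts [51, 61, 76, 96] → cuts [0, 55, 65, 80]

Pooled cuts: [0, 4, 11, 18, 20, 27, 36, 45, 55, 56, 65, 69, 76, 80, 83, 89, 95]

Fragment lengths:
  0→4: 4 bp
  4→11: 7 bp
  11→18: 7 bp
  18→20: 2 bp
  20→27: 7 bp
  27→36: 9 bp
  36→45: 9 bp
  45→55: 10 bp
  55→56: 1 bp
  56→65: 9 bp
  65→69: 4 bp
  69→76: 7 bp
  76→80: 4 bp
  80→83: 3 bp
  83→89: 6 bp
  89→95: 6 bp
  95→0 (wrap): 100-95+0 = 5 bp

[1,2,3,4,4,4,5,6,6,7,7,7,7,9,9,9,10]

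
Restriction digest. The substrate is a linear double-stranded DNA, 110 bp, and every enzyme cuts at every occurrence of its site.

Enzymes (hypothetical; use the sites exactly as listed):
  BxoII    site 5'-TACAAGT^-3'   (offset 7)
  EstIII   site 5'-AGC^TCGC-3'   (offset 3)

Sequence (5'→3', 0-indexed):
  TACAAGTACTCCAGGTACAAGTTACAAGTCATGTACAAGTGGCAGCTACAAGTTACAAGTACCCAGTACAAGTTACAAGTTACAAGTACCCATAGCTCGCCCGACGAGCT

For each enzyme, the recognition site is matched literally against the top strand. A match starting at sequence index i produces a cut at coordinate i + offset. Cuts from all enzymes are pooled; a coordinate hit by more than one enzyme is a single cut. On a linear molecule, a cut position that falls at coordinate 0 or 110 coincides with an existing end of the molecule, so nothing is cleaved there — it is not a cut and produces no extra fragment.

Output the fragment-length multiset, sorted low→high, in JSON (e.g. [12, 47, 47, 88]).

Site scan:
  BxoII (TACAAGT, off=7): starts [0, 15, 22, 33, 46, 53, 66, 73, 80] → cuts [7, 22, 29, 40, 53, 60, 73, 80, 87]
  EstIII (AGCTCGC, off=3): starts [93] → cuts [96]

Pooled cuts: [7, 22, 29, 40, 53, 60, 73, 80, 87, 96]

Fragment lengths:
  [0,7): 7 bp
  [7,22): 15 bp
  [22,29): 7 bp
  [29,40): 11 bp
  [40,53): 13 bp
  [53,60): 7 bp
  [60,73): 13 bp
  [73,80): 7 bp
  [80,87): 7 bp
  [87,96): 9 bp
  [96,110): 14 bp

[7,7,7,7,7,9,11,13,13,14,15]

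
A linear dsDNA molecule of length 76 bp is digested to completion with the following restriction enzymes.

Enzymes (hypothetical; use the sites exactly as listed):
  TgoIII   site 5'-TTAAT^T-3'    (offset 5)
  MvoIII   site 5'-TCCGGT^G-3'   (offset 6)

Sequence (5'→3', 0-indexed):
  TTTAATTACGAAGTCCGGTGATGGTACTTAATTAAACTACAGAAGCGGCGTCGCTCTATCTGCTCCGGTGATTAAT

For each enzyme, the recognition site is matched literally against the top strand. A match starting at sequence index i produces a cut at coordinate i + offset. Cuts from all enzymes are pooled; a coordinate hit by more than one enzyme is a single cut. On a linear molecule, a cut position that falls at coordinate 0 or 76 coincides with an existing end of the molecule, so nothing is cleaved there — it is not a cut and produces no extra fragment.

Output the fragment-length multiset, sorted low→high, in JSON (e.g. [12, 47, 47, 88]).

Scan for sites:
  TgoIII TTAATT/5: at [1, 27] ⇒ [6, 32]
  MvoIII TCCGGTG/6: at [13, 63] ⇒ [19, 69]

All cut coordinates (distinct, sorted): [6, 19, 32, 69]

Fragment lengths:
  [0,6): 6 bp
  [6,19): 13 bp
  [19,32): 13 bp
  [32,69): 37 bp
  [69,76): 7 bp

[6,7,13,13,37]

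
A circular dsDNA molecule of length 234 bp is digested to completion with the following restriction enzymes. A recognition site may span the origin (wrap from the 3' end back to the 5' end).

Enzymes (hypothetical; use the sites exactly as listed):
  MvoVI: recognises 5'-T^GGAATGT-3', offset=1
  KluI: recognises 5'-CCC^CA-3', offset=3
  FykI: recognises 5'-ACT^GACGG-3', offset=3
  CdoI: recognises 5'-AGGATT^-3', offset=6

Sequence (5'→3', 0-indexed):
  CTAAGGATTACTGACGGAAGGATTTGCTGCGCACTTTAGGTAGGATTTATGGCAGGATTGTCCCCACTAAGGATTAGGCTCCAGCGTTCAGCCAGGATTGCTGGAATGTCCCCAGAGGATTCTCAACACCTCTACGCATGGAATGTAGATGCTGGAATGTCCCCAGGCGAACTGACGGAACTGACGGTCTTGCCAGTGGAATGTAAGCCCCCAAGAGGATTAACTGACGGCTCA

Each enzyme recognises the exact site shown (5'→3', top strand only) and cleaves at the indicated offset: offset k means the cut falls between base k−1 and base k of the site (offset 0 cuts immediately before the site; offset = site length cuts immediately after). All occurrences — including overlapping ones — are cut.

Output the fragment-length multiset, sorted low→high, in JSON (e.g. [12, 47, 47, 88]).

Scan for sites:
  MvoVI TGGAATGT/1: at [101, 138, 152, 196] ⇒ [102, 139, 153, 197]
  KluI CCCCA/3: at [61, 109, 160, 208] ⇒ [64, 112, 163, 211]
  FykI ACTGACGG/3: at [9, 170, 179, 222] ⇒ [12, 173, 182, 225]
  CdoI AGGATT/6: at [3, 18, 41, 53, 69, 93, 115, 215] ⇒ [9, 24, 47, 59, 75, 99, 121, 221]

All cut coordinates (distinct, sorted): [9, 12, 24, 47, 59, 64, 75, 99, 102, 112, 121, 139, 153, 163, 173, 182, 197, 211, 221, 225]

Fragments:
  9→12: 3 bp
  12→24: 12 bp
  24→47: 23 bp
  47→59: 12 bp
  59→64: 5 bp
  64→75: 11 bp
  75→99: 24 bp
  99→102: 3 bp
  102→112: 10 bp
  112→121: 9 bp
  121→139: 18 bp
  139→153: 14 bp
  153→163: 10 bp
  163→173: 10 bp
  173→182: 9 bp
  182→197: 15 bp
  197→211: 14 bp
  211→221: 10 bp
  221→225: 4 bp
  225→9 (wrap): 234-225+9 = 18 bp

[3,3,4,5,9,9,10,10,10,10,11,12,12,14,14,15,18,18,23,24]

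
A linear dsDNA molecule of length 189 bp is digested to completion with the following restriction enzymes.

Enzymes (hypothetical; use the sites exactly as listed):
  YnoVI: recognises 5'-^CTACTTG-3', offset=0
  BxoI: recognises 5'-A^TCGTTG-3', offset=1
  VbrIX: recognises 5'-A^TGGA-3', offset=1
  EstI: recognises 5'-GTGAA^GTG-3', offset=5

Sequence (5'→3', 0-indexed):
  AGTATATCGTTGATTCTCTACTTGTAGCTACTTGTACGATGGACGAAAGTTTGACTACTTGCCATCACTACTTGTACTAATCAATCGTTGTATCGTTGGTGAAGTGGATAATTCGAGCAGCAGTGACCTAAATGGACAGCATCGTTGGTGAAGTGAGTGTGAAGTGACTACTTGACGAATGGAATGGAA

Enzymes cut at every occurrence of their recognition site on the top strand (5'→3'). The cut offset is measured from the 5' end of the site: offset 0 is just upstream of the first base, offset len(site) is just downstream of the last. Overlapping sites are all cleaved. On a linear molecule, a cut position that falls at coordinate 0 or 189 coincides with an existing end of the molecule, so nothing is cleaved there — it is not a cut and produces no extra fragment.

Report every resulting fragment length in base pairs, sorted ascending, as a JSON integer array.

[4,5,5,6,8,9,10,11,11,11,11,12,12,13,15,17,29]

Scan for sites:
  YnoVI (CTACTTG, off=0): starts [17, 27, 54, 67, 167] → cuts [17, 27, 54, 67, 167]
  BxoI (ATCGTTG, off=1): starts [5, 83, 91, 140] → cuts [6, 84, 92, 141]
  VbrIX (ATGGA, off=1): starts [38, 131, 178, 183] → cuts [39, 132, 179, 184]
  EstI (GTGAAGTG, off=5): starts [98, 147, 158] → cuts [103, 152, 163]

Pooled cuts: [6, 17, 27, 39, 54, 67, 84, 92, 103, 132, 141, 152, 163, 167, 179, 184]

Fragments:
  [0,6): 6 bp
  [6,17): 11 bp
  [17,27): 10 bp
  [27,39): 12 bp
  [39,54): 15 bp
  [54,67): 13 bp
  [67,84): 17 bp
  [84,92): 8 bp
  [92,103): 11 bp
  [103,132): 29 bp
  [132,141): 9 bp
  [141,152): 11 bp
  [152,163): 11 bp
  [163,167): 4 bp
  [167,179): 12 bp
  [179,184): 5 bp
  [184,189): 5 bp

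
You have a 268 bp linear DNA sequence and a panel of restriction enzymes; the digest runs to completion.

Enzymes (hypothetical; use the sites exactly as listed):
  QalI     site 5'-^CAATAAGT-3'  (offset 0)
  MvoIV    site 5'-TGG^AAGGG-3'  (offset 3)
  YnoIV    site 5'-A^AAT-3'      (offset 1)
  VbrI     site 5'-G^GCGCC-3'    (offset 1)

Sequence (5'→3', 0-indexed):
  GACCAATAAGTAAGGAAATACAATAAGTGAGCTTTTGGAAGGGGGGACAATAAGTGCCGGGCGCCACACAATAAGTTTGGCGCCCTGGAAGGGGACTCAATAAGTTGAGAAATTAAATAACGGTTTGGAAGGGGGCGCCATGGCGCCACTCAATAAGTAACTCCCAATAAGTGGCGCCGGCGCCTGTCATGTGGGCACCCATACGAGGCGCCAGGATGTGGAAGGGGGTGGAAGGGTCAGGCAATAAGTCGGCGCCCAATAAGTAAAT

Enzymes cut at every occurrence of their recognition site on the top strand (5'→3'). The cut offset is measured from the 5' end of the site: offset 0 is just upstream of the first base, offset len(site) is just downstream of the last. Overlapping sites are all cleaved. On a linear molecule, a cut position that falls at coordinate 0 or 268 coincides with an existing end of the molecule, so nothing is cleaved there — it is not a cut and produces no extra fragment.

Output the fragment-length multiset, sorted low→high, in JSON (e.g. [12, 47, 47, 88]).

[3,3,4,5,5,6,6,8,8,8,9,9,9,9,9,10,10,10,11,13,13,13,13,14,14,18,28]

Per-enzyme occurrences:
  QalI CAATAAGT/0: at [3, 20, 47, 68, 97, 150, 164, 241, 256] ⇒ [3, 20, 47, 68, 97, 150, 164, 241, 256]
  MvoIV TGGAAGGG/3: at [35, 85, 125, 218, 228] ⇒ [38, 88, 128, 221, 231]
  YnoIV AAAT/1: at [15, 109, 114, 264] ⇒ [16, 110, 115, 265]
  VbrI GGCGCC/1: at [59, 78, 133, 141, 172, 178, 206, 250] ⇒ [60, 79, 134, 142, 173, 179, 207, 251]

Pooled cuts: [3, 16, 20, 38, 47, 60, 68, 79, 88, 97, 110, 115, 128, 134, 142, 150, 164, 173, 179, 207, 221, 231, 241, 251, 256, 265]

Fragments:
  [0,3): 3 bp
  [3,16): 13 bp
  [16,20): 4 bp
  [20,38): 18 bp
  [38,47): 9 bp
  [47,60): 13 bp
  [60,68): 8 bp
  [68,79): 11 bp
  [79,88): 9 bp
  [88,97): 9 bp
  [97,110): 13 bp
  [110,115): 5 bp
  [115,128): 13 bp
  [128,134): 6 bp
  [134,142): 8 bp
  [142,150): 8 bp
  [150,164): 14 bp
  [164,173): 9 bp
  [173,179): 6 bp
  [179,207): 28 bp
  [207,221): 14 bp
  [221,231): 10 bp
  [231,241): 10 bp
  [241,251): 10 bp
  [251,256): 5 bp
  [256,265): 9 bp
  [265,268): 3 bp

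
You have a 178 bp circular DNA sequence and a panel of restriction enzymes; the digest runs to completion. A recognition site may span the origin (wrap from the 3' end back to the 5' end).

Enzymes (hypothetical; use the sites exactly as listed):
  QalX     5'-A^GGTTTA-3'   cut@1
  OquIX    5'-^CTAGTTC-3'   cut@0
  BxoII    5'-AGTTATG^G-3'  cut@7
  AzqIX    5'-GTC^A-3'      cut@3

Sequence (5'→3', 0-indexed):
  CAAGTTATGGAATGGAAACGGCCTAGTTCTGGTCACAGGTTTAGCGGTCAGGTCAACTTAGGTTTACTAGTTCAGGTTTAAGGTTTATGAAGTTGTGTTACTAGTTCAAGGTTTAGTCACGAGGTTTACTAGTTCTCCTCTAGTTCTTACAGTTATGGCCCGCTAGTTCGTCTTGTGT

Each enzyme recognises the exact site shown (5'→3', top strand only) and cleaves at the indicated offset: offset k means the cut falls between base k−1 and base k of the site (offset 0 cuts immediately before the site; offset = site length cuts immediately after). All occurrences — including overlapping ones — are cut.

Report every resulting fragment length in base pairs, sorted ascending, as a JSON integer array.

[3,4,5,5,6,6,6,7,8,8,9,9,11,12,12,13,17,18,19]

Site scan:
  QalX (AGGTTTA, off=1): starts [36, 59, 73, 80, 108, 121] → cuts [37, 60, 74, 81, 109, 122]
  OquIX (CTAGTTC, off=0): starts [22, 66, 100, 128, 139, 162] → cuts [22, 66, 100, 128, 139, 162]
  BxoII (AGTTATGG, off=7): starts [2, 150] → cuts [9, 157]
  AzqIX (GTCA, off=3): starts [31, 46, 51, 115, 176] → cuts [1, 34, 49, 54, 118]

Pooled cuts: [1, 9, 22, 34, 37, 49, 54, 60, 66, 74, 81, 100, 109, 118, 122, 128, 139, 157, 162]

Fragment lengths:
  1→9: 8 bp
  9→22: 13 bp
  22→34: 12 bp
  34→37: 3 bp
  37→49: 12 bp
  49→54: 5 bp
  54→60: 6 bp
  60→66: 6 bp
  66→74: 8 bp
  74→81: 7 bp
  81→100: 19 bp
  100→109: 9 bp
  109→118: 9 bp
  118→122: 4 bp
  122→128: 6 bp
  128→139: 11 bp
  139→157: 18 bp
  157→162: 5 bp
  162→1 (wrap): 178-162+1 = 17 bp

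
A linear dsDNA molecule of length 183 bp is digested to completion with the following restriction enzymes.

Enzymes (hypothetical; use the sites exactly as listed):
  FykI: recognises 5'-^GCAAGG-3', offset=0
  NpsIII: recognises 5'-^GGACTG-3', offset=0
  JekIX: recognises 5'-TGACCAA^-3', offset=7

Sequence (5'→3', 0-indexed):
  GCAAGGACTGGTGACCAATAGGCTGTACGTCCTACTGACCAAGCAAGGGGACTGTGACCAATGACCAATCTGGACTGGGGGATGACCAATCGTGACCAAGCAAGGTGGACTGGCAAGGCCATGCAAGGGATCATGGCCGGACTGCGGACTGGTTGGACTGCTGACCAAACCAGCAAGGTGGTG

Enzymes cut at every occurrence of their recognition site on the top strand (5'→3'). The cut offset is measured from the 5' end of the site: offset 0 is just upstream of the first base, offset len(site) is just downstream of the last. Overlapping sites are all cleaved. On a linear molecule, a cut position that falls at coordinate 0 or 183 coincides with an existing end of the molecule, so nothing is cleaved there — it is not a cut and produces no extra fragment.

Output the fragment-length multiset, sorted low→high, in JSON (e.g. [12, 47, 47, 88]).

[3,4,4,6,6,7,7,7,9,10,10,11,13,14,14,16,18,24]

Site scan:
  FykI GCAAGG/0: at [0, 42, 99, 112, 122, 172] ⇒ [42, 99, 112, 122, 172] (position 0 is a terminus of the linear molecule — no cut)
  NpsIII GGACTG/0: at [4, 48, 71, 106, 138, 145, 154] ⇒ [4, 48, 71, 106, 138, 145, 154]
  JekIX TGACCAA/7: at [11, 35, 54, 61, 82, 92, 161] ⇒ [18, 42, 61, 68, 89, 99, 168]

All cut coordinates (distinct, sorted): [4, 18, 42, 48, 61, 68, 71, 89, 99, 106, 112, 122, 138, 145, 154, 168, 172]

Fragment lengths:
  [0,4): 4 bp
  [4,18): 14 bp
  [18,42): 24 bp
  [42,48): 6 bp
  [48,61): 13 bp
  [61,68): 7 bp
  [68,71): 3 bp
  [71,89): 18 bp
  [89,99): 10 bp
  [99,106): 7 bp
  [106,112): 6 bp
  [112,122): 10 bp
  [122,138): 16 bp
  [138,145): 7 bp
  [145,154): 9 bp
  [154,168): 14 bp
  [168,172): 4 bp
  [172,183): 11 bp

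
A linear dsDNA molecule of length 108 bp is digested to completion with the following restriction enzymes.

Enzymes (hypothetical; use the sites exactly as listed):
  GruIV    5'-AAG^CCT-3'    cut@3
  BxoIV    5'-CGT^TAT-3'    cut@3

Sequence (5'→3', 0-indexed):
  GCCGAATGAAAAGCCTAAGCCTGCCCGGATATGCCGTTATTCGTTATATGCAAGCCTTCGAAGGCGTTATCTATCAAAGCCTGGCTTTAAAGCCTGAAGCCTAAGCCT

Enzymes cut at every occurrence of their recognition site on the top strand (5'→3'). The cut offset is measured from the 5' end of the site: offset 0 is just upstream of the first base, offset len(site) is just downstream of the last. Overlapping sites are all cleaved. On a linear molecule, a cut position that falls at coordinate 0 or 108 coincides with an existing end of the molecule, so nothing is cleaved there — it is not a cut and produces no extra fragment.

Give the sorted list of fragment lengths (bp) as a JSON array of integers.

Site scan:
  GruIV AAGCCT/3: at [10, 16, 51, 76, 89, 96, 102] ⇒ [13, 19, 54, 79, 92, 99, 105]
  BxoIV CGTTAT/3: at [34, 41, 64] ⇒ [37, 44, 67]

Pooled cuts: [13, 19, 37, 44, 54, 67, 79, 92, 99, 105]

Fragment lengths:
  [0,13): 13 bp
  [13,19): 6 bp
  [19,37): 18 bp
  [37,44): 7 bp
  [44,54): 10 bp
  [54,67): 13 bp
  [67,79): 12 bp
  [79,92): 13 bp
  [92,99): 7 bp
  [99,105): 6 bp
  [105,108): 3 bp

[3,6,6,7,7,10,12,13,13,13,18]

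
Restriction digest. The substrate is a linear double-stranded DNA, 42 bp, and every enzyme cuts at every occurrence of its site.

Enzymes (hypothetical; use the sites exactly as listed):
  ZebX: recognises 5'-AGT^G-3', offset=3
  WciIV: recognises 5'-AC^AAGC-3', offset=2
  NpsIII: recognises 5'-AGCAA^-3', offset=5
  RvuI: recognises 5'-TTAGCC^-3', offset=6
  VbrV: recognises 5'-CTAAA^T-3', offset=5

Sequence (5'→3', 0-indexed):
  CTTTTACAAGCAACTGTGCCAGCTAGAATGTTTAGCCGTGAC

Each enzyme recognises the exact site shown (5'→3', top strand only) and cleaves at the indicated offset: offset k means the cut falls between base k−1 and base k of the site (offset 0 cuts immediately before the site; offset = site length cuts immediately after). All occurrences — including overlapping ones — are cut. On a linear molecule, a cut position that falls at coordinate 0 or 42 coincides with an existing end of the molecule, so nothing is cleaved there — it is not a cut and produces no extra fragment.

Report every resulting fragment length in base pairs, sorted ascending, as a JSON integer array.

Site scan:
  ZebX (AGTG, off=3): no sites
  WciIV ACAAGC/2: at [5] ⇒ [7]
  NpsIII AGCAA/5: at [8] ⇒ [13]
  RvuI TTAGCC/6: at [31] ⇒ [37]
  VbrV (CTAAAT, off=5): no sites

All cut coordinates (distinct, sorted): [7, 13, 37]

Fragments:
  [0,7): 7 bp
  [7,13): 6 bp
  [13,37): 24 bp
  [37,42): 5 bp

[5,6,7,24]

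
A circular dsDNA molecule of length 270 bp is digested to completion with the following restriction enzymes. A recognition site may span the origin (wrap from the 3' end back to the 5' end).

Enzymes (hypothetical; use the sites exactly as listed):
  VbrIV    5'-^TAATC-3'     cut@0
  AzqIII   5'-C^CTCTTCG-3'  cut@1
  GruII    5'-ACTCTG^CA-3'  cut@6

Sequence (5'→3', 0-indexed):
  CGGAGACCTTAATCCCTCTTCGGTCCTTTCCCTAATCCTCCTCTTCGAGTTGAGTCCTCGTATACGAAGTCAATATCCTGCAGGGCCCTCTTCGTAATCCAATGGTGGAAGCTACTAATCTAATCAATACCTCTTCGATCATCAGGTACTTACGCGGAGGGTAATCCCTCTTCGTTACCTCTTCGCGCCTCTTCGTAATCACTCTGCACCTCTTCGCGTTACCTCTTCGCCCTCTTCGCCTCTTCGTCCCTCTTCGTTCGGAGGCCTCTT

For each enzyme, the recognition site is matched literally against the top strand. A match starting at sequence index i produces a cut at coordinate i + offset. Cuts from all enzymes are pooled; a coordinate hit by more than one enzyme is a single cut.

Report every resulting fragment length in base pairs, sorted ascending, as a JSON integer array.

Site scan:
  VbrIV (TAATC, off=0): starts [9, 32, 94, 115, 120, 161, 195] → cuts [9, 32, 94, 115, 120, 161, 195]
  AzqIII (CCTCTTCG, off=1): starts [14, 39, 86, 129, 166, 177, 187, 208, 221, 230, 238, 248, 264] → cuts [15, 40, 87, 130, 167, 178, 188, 209, 222, 231, 239, 249, 265]
  GruII (ACTCTGCA, off=6): starts [200] → cuts [206]

All cut coordinates (distinct, sorted): [9, 15, 32, 40, 87, 94, 115, 120, 130, 161, 167, 178, 188, 195, 206, 209, 222, 231, 239, 249, 265]

Fragments:
  9→15: 6 bp
  15→32: 17 bp
  32→40: 8 bp
  40→87: 47 bp
  87→94: 7 bp
  94→115: 21 bp
  115→120: 5 bp
  120→130: 10 bp
  130→161: 31 bp
  161→167: 6 bp
  167→178: 11 bp
  178→188: 10 bp
  188→195: 7 bp
  195→206: 11 bp
  206→209: 3 bp
  209→222: 13 bp
  222→231: 9 bp
  231→239: 8 bp
  239→249: 10 bp
  249→265: 16 bp
  265→9 (wrap): 270-265+9 = 14 bp

[3,5,6,6,7,7,8,8,9,10,10,10,11,11,13,14,16,17,21,31,47]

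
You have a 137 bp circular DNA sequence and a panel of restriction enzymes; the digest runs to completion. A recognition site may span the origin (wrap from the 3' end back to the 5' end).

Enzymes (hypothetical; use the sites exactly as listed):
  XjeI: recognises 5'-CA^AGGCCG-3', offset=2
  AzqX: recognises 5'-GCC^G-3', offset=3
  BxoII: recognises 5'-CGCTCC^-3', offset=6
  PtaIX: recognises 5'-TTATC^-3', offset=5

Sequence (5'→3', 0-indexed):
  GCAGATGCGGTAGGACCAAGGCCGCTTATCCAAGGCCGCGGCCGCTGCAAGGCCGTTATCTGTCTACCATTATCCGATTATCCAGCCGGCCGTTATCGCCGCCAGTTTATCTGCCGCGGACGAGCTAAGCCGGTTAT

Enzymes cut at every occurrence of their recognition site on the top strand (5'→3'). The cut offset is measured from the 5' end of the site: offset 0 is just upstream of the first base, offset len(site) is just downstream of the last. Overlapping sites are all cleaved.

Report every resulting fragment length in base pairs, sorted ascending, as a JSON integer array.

Scan for sites:
  XjeI CAAGGCCG/2: at [16, 30, 47] ⇒ [18, 32, 49]
  AzqX GCCG/3: at [20, 34, 40, 51, 84, 88, 97, 112, 128] ⇒ [23, 37, 43, 54, 87, 91, 100, 115, 131]
  BxoII (CGCTCC, off=6): no sites
  PtaIX TTATC/5: at [25, 55, 69, 77, 92, 106] ⇒ [30, 60, 74, 82, 97, 111]

All cut coordinates (distinct, sorted): [18, 23, 30, 32, 37, 43, 49, 54, 60, 74, 82, 87, 91, 97, 100, 111, 115, 131]

Fragment lengths:
  18→23: 5 bp
  23→30: 7 bp
  30→32: 2 bp
  32→37: 5 bp
  37→43: 6 bp
  43→49: 6 bp
  49→54: 5 bp
  54→60: 6 bp
  60→74: 14 bp
  74→82: 8 bp
  82→87: 5 bp
  87→91: 4 bp
  91→97: 6 bp
  97→100: 3 bp
  100→111: 11 bp
  111→115: 4 bp
  115→131: 16 bp
  131→18 (wrap): 137-131+18 = 24 bp

[2,3,4,4,5,5,5,5,6,6,6,6,7,8,11,14,16,24]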